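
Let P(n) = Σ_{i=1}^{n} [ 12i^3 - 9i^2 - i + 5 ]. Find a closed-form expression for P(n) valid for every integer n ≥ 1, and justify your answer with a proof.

We claim P(n) = n(3n^3 + 3n^2 - 2n + 3) for all n ≥ 1.
For the base case n = 1: P(1) = 7, and the closed form gives 7. They agree.
Inductive step: assume the claim holds for n = i, so P(i) = i(3i^3 + 3i^2 - 2i + 3).
Then P(i+1) = P(i) + (12i^3 + 27i^2 + 17i + 7) = (i(3i^3 + 3i^2 - 2i + 3)) + (12i^3 + 27i^2 + 17i + 7).
Simplifying, P(i+1) = (i + 1)(3i^3 + 12i^2 + 13i + 7) = (i+1)(3(i+1)^3 + 3(i+1)^2 - 2(i+1) + 3),
which is the closed form with n = i+1.
Hence, by induction on n, the claim holds for every n ≥ 1.

P(n) = n(3n^3 + 3n^2 - 2n + 3)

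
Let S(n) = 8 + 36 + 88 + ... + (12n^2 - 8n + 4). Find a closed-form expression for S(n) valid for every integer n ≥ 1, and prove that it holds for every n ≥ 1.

We claim S(n) = 2n(2n^2 + n + 1) for all n ≥ 1.
Base step (n = 1): S(1) = 8, and the closed form gives 8. They agree.
Inductive step: suppose the statement holds for some m ≥ 1, so S(m) = 2m(2m^2 + m + 1).
Then S(m+1) = S(m) + (12m^2 + 16m + 8) = (2m(2m^2 + m + 1)) + (12m^2 + 16m + 8).
Simplifying, S(m+1) = 2(m + 1)(2m^2 + 5m + 4) = 2(m+1)(2(m+1)^2 + (m+1) + 1),
which is the closed form with n = m+1.
By the principle of mathematical induction, the result holds for all n ≥ 1.

S(n) = 2n(2n^2 + n + 1)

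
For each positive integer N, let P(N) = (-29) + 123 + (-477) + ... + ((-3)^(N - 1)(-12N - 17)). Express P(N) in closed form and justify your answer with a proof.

P(N) = (-3)^N(3N + 5) - 5

We claim P(N) = (-3)^N(3N + 5) - 5 for all N ≥ 1.
When N = 1: P(1) = -29, and the closed form gives -29. They agree.
Suppose the result is true for N = m, so P(m) = (-3)^m(3m + 5) - 5.
Then P(m+1) = P(m) + ((-3)^m(-12m - 29)) = ((-3)^m(3m + 5) - 5) + ((-3)^m(-12m - 29)).
Simplifying, P(m+1) = -9(-3)^m·m - 24(-3)^m - 5 = (-3)^(m+1)(3(m+1) + 5) - 5,
which is the closed form with N = m+1.
By the principle of mathematical induction, the result holds for all N ≥ 1.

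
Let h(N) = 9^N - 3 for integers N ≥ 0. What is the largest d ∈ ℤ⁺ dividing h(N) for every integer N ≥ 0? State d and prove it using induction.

Computing the first values: h(0) = -2 and h(1) = 6; gcd(-2, 6) = 2, so d ≤ 2.
We prove 2 | 9^N - 3 for all N ≥ 0 by induction on N.
For the base case N = 0: h(0) = -2 = 2·(-1), so 2 | h(0).
Inductive step: assume the claim holds for N = j, i.e. 2 | h(j). Then
h(j+1) = 9^(j+1) - 3 = 9·(9^j - 3) + 24 = 9·h(j) + 24. The first term is divisible by 2 by the inductive hypothesis, and 24 is divisible by 2. Hence 2 | h(j+1).
By the principle of mathematical induction, the result holds for all N ≥ 0.
Therefore the largest such d is 2.

d = 2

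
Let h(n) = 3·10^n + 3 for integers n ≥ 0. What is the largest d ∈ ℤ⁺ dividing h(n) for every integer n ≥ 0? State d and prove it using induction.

Computing the first values: h(0) = 6 and h(1) = 33; gcd(6, 33) = 3, so d ≤ 3.
We prove 3 | 3·10^n + 3 for all n ≥ 0 by induction on n.
Base step (n = 0): h(0) = 6 = 3·(2), so 3 | h(0).
Suppose the result is true for n = m, i.e. 3 | h(m). Then
h(m+1) = 3·10^(m+1) + 3 = 10·(3·10^m + 3) - 27 = 10·h(m) - 27. The first term is divisible by 3 by the inductive hypothesis, and -27 is divisible by 3. Hence 3 | h(m+1).
Hence, by induction on n, the claim holds for every n ≥ 0.
Therefore the largest such d is 3.

d = 3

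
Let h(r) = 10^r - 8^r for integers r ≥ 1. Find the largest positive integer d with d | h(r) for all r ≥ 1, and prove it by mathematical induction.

Computing the first values: h(1) = 2 and h(2) = 36; gcd(2, 36) = 2, so d ≤ 2.
We prove 2 | 10^r - 8^r for all r ≥ 1 by induction on r.
For the base case r = 1: h(1) = 2 = 2·(1), so 2 | h(1).
Suppose the result is true for r = p, i.e. 2 | h(p). Then
10^{p+1} − 8^{p+1} = 10·10^p − 8·8^p = 10·(10^p − 8^p) + (2)·8^p. The first term is divisible by 2 by the inductive hypothesis, and the second term (2)·8^p is divisible by 2 since 2 | 2. Hence 2 | h(p+1).
By the principle of mathematical induction, the result holds for all r ≥ 1.
Therefore the largest such d is 2.

d = 2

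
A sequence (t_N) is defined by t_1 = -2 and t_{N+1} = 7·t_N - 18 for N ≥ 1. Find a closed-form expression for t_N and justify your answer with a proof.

Computing the first terms: t_1 = -2, t_2 = -32, t_3 = -242. This suggests t_N = -5·7^(N - 1) + 3.
Base step (N = 1): the formula gives -2 = -2 = t_1.
Inductive step: assume the claim holds for N = r, so t_r = -5·7^(r - 1) + 3.
Then t_{r+1} = 7·t_r - 18 = 7·(-5·7^(r - 1) + 3) - 18 = -5·7^r + 3 = -5·7^((r+1) - 1) + 3,
which is the claimed formula at N = r+1.
By induction, the statement is established for all N ≥ 1.

t_N = -5·7^(N - 1) + 3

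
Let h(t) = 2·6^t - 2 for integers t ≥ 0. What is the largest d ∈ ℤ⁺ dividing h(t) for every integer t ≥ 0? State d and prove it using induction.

Computing the first values: h(0) = 0 and h(1) = 10; gcd(0, 10) = 10, so d ≤ 10.
We prove 10 | 2·6^t - 2 for all t ≥ 0 by induction on t.
Base step (t = 0): h(0) = 0 = 10·(0), so 10 | h(0).
Suppose the result is true for t = k, i.e. 10 | h(k). Then
h(k+1) = 2·6^(k+1) - 2 = 6·(2·6^k - 2) + 10 = 6·h(k) + 10. The first term is divisible by 10 by the inductive hypothesis, and 10 is divisible by 10. Hence 10 | h(k+1).
By induction, the statement is established for all t ≥ 0.
Therefore the largest such d is 10.

d = 10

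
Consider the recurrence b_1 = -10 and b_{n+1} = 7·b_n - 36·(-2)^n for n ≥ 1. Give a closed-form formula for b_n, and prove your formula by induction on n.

b_n = (-2)^(n + 2) - 2·7^(n - 1)

Computing the first terms: b_1 = -10, b_2 = 2, b_3 = -130. This suggests b_n = (-2)^(n + 2) - 2·7^(n - 1).
When n = 1: the formula gives -10 = -10 = b_1.
Suppose the result is true for n = p, so b_p = (-2)^(p + 2) - 2·7^(p - 1).
Then b_{p+1} = 7·b_p - 36·(-2)^p = 7·((-2)^(p + 2) - 2·7^(p - 1)) - 36·(-2)^p = (-2)^(p + 3) - 2·7^p = (-2)^((p+1) + 2) - 2·7^((p+1) - 1),
which is the claimed formula at n = p+1.
By induction, the statement is established for all n ≥ 1.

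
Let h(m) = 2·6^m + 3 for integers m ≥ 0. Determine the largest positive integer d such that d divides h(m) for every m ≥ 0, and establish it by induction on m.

d = 5

Computing the first values: h(0) = 5 and h(1) = 15; gcd(5, 15) = 5, so d ≤ 5.
We prove 5 | 2·6^m + 3 for all m ≥ 0 by induction on m.
For the base case m = 0: h(0) = 5 = 5·(1), so 5 | h(0).
Inductive step: suppose the statement holds for some j ≥ 0, i.e. 5 | h(j). Then
h(j+1) = 2·6^(j+1) + 3 = 6·(2·6^j + 3) - 15 = 6·h(j) - 15. The first term is divisible by 5 by the inductive hypothesis, and -15 is divisible by 5. Hence 5 | h(j+1).
Hence, by induction on m, the claim holds for every m ≥ 0.
Therefore the largest such d is 5.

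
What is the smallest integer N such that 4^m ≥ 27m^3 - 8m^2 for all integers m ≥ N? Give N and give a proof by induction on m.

At m = 6: 4096 < 5544, so the inequality fails and N ≥ 7. We prove 4^m ≥ 27m^3 - 8m^2 for all m ≥ 7.
For the base case m = 7: 4^m = 16384 and 27m^3 - 8m^2 = 8869, so 16384 ≥ 8869.
Inductive step: suppose the statement holds for some p ≥ 7, so 4^p ≥ 27p^3 - 8p^2.
Then 4^(p + 1) = 4·(4^p) ≥ 4·(27p^3 - 8p^2).
Also, for p ≥ 7 we have 4·(27p^3 - 8p^2) ≥ 27(p+1)^3 - 8(p+1)^2, since 4·(27p^3 - 8p^2) − (27(p+1)^3 - 8(p+1)^2) = 81p^3 - 105p^2 - 65p - 19, which is nonnegative for all p ≥ 7.
Combining, 4^(p + 1) ≥ 27(p+1)^3 - 8(p+1)^2.
This completes the induction.
Hence the smallest such N is 7.

N = 7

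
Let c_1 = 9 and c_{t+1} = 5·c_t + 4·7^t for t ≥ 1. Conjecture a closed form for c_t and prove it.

Computing the first terms: c_1 = 9, c_2 = 73, c_3 = 561. This suggests c_t = -5^t + 2·7^t.
When t = 1: the formula gives 9 = 9 = c_1.
Suppose the result is true for t = k, so c_k = -5^k + 2·7^k.
Then c_{k+1} = 5·c_k + 4·7^k = 5·(-5^k + 2·7^k) + 4·7^k = -5^(k + 1) + 2·7^(k + 1),
which is the claimed formula at t = k+1.
This completes the induction.

c_t = -5^t + 2·7^t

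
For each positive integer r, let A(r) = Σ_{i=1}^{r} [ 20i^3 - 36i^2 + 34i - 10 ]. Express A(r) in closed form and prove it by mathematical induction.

We claim A(r) = r(5r^3 - 2r^2 + 4r + 1) for all r ≥ 1.
When r = 1: A(1) = 8, and the closed form gives 8. They agree.
Inductive step: suppose the statement holds for some i ≥ 1, so A(i) = i(5i^3 - 2i^2 + 4i + 1).
Then A(i+1) = A(i) + (20i^3 + 24i^2 + 22i + 8) = (i(5i^3 - 2i^2 + 4i + 1)) + (20i^3 + 24i^2 + 22i + 8).
Simplifying, A(i+1) = (i + 1)(5i^3 + 13i^2 + 15i + 8) = (i+1)(5(i+1)^3 - 2(i+1)^2 + 4(i+1) + 1),
which is the closed form with r = i+1.
This completes the induction.

A(r) = r(5r^3 - 2r^2 + 4r + 1)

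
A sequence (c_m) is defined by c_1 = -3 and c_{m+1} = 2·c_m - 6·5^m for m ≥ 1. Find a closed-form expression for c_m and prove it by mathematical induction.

c_m = 7·2^(m - 1) - 2·5^m

Computing the first terms: c_1 = -3, c_2 = -36, c_3 = -222. This suggests c_m = 7·2^(m - 1) - 2·5^m.
For the base case m = 1: the formula gives -3 = -3 = c_1.
Inductive step: assume the claim holds for m = i, so c_i = 7·2^(i - 1) - 2·5^i.
Then c_{i+1} = 2·c_i - 6·5^i = 2·(7·2^(i - 1) - 2·5^i) - 6·5^i = 7·2^i - 2·5^(i + 1) = 7·2^((i+1) - 1) - 2·5^(i+1),
which is the claimed formula at m = i+1.
By the principle of mathematical induction, the result holds for all m ≥ 1.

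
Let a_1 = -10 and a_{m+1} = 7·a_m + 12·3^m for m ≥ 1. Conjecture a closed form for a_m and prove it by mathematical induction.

a_m = -3^(m + 1) - 7^(m - 1)

Computing the first terms: a_1 = -10, a_2 = -34, a_3 = -130. This suggests a_m = -3^(m + 1) - 7^(m - 1).
For the base case m = 1: the formula gives -10 = -10 = a_1.
Suppose the result is true for m = r, so a_r = -3^(r + 1) - 7^(r - 1).
Then a_{r+1} = 7·a_r + 12·3^r = 7·(-3^(r + 1) - 7^(r - 1)) + 12·3^r = -3^(r + 2) - 7^r = -3^((r+1) + 1) - 7^((r+1) - 1),
which is the claimed formula at m = r+1.
This completes the induction.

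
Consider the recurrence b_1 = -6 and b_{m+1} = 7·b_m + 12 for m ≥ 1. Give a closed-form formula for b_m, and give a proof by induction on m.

Computing the first terms: b_1 = -6, b_2 = -30, b_3 = -198. This suggests b_m = -4·7^(m - 1) - 2.
For the base case m = 1: the formula gives -6 = -6 = b_1.
Inductive step: assume the claim holds for m = r, so b_r = -4·7^(r - 1) - 2.
Then b_{r+1} = 7·b_r + 12 = 7·(-4·7^(r - 1) - 2) + 12 = -4·7^r - 2 = -4·7^((r+1) - 1) - 2,
which is the claimed formula at m = r+1.
Hence, by induction on m, the claim holds for every m ≥ 1.

b_m = -4·7^(m - 1) - 2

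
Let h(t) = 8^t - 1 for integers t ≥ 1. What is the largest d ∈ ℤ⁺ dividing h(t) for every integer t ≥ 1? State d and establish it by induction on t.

d = 7

Computing the first values: h(1) = 7 and h(2) = 63; gcd(7, 63) = 7, so d ≤ 7.
We prove 7 | 8^t - 1 for all t ≥ 1 by induction on t.
Base step (t = 1): h(1) = 7 = 7·(1), so 7 | h(1).
For the inductive step, assume it holds for an arbitrary j ≥ 1, i.e. 7 | h(j). Then
8^{j+1} − 1^{j+1} = 8·8^j − 1·1^j = 8·(8^j − 1^j) + (7)·1^j. The first term is divisible by 7 by the inductive hypothesis, and the second term (7)·1^j is divisible by 7 since 7 | 7. Hence 7 | h(j+1).
Hence, by induction on t, the claim holds for every t ≥ 1.
Therefore the largest such d is 7.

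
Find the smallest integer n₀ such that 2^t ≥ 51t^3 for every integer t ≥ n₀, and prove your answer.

n₀ = 19

At t = 18: 262144 < 297432, so the inequality fails and n₀ ≥ 19. We prove 2^t ≥ 51t^3 for all t ≥ 19.
For the base case t = 19: 2^t = 524288 and 51t^3 = 349809, so 524288 ≥ 349809.
Suppose the result is true for t = k, so 2^k ≥ 51k^3.
Then 2^(k + 1) = 2·(2^k) ≥ 2·(51k^3).
Also, for k ≥ 19 we have 2·(51k^3) ≥ 51(k+1)^3, since 2 ≥ (1 + 1/k)^3 for all k ≥ 19.
Combining, 2^(k + 1) ≥ 51(k+1)^3.
By the principle of mathematical induction, the result holds for all t ≥ 19.
Hence the smallest such n₀ is 19.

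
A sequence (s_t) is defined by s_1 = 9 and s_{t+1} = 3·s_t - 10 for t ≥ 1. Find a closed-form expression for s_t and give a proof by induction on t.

s_t = 4·3^(t - 1) + 5

Computing the first terms: s_1 = 9, s_2 = 17, s_3 = 41. This suggests s_t = 4·3^(t - 1) + 5.
Base step (t = 1): the formula gives 9 = 9 = s_1.
Suppose the result is true for t = k, so s_k = 4·3^(k - 1) + 5.
Then s_{k+1} = 3·s_k - 10 = 3·(4·3^(k - 1) + 5) - 10 = 4·3^k + 5 = 4·3^((k+1) - 1) + 5,
which is the claimed formula at t = k+1.
By the principle of mathematical induction, the result holds for all t ≥ 1.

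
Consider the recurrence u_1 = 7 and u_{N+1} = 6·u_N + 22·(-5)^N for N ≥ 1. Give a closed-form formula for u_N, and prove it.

Computing the first terms: u_1 = 7, u_2 = -68, u_3 = 142. This suggests u_N = -2(-5)^N - 3·6^(N - 1).
When N = 1: the formula gives 7 = 7 = u_1.
Suppose the result is true for N = i, so u_i = -2(-5)^i - 3·6^(i - 1).
Then u_{i+1} = 6·u_i + 22·(-5)^i = 6·(-2(-5)^i - 3·6^(i - 1)) + 22·(-5)^i = -2(-5)^(i + 1) - 3·6^i = -2(-5)^(i+1) - 3·6^((i+1) - 1),
which is the claimed formula at N = i+1.
By the principle of mathematical induction, the result holds for all N ≥ 1.

u_N = -2(-5)^N - 3·6^(N - 1)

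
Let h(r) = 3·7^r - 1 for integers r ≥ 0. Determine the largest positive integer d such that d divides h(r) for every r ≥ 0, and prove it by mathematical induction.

Computing the first values: h(0) = 2 and h(1) = 20; gcd(2, 20) = 2, so d ≤ 2.
We prove 2 | 3·7^r - 1 for all r ≥ 0 by induction on r.
For the base case r = 0: h(0) = 2 = 2·(1), so 2 | h(0).
Inductive step: suppose the statement holds for some i ≥ 0, i.e. 2 | h(i). Then
h(i+1) = 3·7^(i+1) - 1 = 7·(3·7^i - 1) + 6 = 7·h(i) + 6. The first term is divisible by 2 by the inductive hypothesis, and 6 is divisible by 2. Hence 2 | h(i+1).
This completes the induction.
Therefore the largest such d is 2.

d = 2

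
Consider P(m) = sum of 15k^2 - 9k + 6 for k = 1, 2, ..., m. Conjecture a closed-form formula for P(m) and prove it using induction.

P(m) = m(5m^2 + 3m + 4)

We claim P(m) = m(5m^2 + 3m + 4) for all m ≥ 1.
Base case (m = 1): P(1) = 12, and the closed form gives 12. They agree.
Inductive step: assume the claim holds for m = k, so P(k) = k(5k^2 + 3k + 4).
Then P(k+1) = P(k) + (15k^2 + 21k + 12) = (k(5k^2 + 3k + 4)) + (15k^2 + 21k + 12).
Simplifying, P(k+1) = (k + 1)(5k^2 + 13k + 12) = (k+1)(5(k+1)^2 + 3(k+1) + 4),
which is the closed form with m = k+1.
This completes the induction.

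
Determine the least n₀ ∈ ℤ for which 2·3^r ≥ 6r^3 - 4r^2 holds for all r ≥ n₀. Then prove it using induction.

n₀ = 6

At r = 5: 486 < 650, so the inequality fails and n₀ ≥ 6. We prove 2·3^r ≥ 6r^3 - 4r^2 for all r ≥ 6.
Base step (r = 6): 2·3^r = 1458 and 6r^3 - 4r^2 = 1152, so 1458 ≥ 1152.
Inductive step: suppose the statement holds for some i ≥ 6, so 2·3^i ≥ 6i^3 - 4i^2.
Then 2·3^(i + 1) = 3·(2·3^i) ≥ 3·(6i^3 - 4i^2).
Also, for i ≥ 6 we have 3·(6i^3 - 4i^2) ≥ 6(i+1)^3 - 4(i+1)^2, since 3·(6i^3 - 4i^2) − (6(i+1)^3 - 4(i+1)^2) = 12i^3 - 26i^2 - 10i - 2, which is nonnegative for all i ≥ 6.
Combining, 2·3^(i + 1) ≥ 6(i+1)^3 - 4(i+1)^2.
This completes the induction.
Hence the smallest such n₀ is 6.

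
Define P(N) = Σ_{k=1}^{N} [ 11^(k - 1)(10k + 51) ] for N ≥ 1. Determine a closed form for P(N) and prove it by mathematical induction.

We claim P(N) = 11^N(N + 5) - 5 for all N ≥ 1.
When N = 1: P(1) = 61, and the closed form gives 61. They agree.
Suppose the result is true for N = k, so P(k) = 11^k(k + 5) - 5.
Then P(k+1) = P(k) + (11^k(10k + 61)) = (11^k(k + 5) - 5) + (11^k(10k + 61)).
Simplifying, P(k+1) = 11·11^k·k + 66·11^k - 5 = 11^(k+1)((k+1) + 5) - 5,
which is the closed form with N = k+1.
By induction, the statement is established for all N ≥ 1.

P(N) = 11^N(N + 5) - 5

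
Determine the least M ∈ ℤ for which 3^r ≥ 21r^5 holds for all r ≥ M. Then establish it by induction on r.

At r = 15: 14348907 < 15946875, so the inequality fails and M ≥ 16. We prove 3^r ≥ 21r^5 for all r ≥ 16.
Base step (r = 16): 3^r = 43046721 and 21r^5 = 22020096, so 43046721 ≥ 22020096.
Inductive step: suppose the statement holds for some p ≥ 16, so 3^p ≥ 21p^5.
Then 3^(p + 1) = 3·(3^p) ≥ 3·(21p^5).
Also, for p ≥ 16 we have 3·(21p^5) ≥ 21(p+1)^5, since 3 ≥ (1 + 1/p)^5 for all p ≥ 16.
Combining, 3^(p + 1) ≥ 21(p+1)^5.
This completes the induction.
Hence the smallest such M is 16.

M = 16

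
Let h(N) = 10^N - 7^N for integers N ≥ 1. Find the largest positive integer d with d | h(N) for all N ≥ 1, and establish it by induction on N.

Computing the first values: h(1) = 3 and h(2) = 51; gcd(3, 51) = 3, so d ≤ 3.
We prove 3 | 10^N - 7^N for all N ≥ 1 by induction on N.
Base step (N = 1): h(1) = 3 = 3·(1), so 3 | h(1).
Inductive step: suppose the statement holds for some i ≥ 1, i.e. 3 | h(i). Then
10^{i+1} − 7^{i+1} = 10·10^i − 7·7^i = 10·(10^i − 7^i) + (3)·7^i. The first term is divisible by 3 by the inductive hypothesis, and the second term (3)·7^i is divisible by 3 since 3 | 3. Hence 3 | h(i+1).
Hence, by induction on N, the claim holds for every N ≥ 1.
Therefore the largest such d is 3.

d = 3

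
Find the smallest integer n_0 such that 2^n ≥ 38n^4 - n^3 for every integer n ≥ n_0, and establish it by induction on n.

At n = 23: 8388608 < 10621791, so the inequality fails and n_0 ≥ 24. We prove 2^n ≥ 38n^4 - n^3 for all n ≥ 24.
Base case (n = 24): 2^n = 16777216 and 38n^4 - n^3 = 12593664, so 16777216 ≥ 12593664.
For the inductive step, assume it holds for an arbitrary p ≥ 24, so 2^p ≥ 38p^4 - p^3.
Then 2^(p + 1) = 2·(2^p) ≥ 2·(38p^4 - p^3).
Also, for p ≥ 24 we have 2·(38p^4 - p^3) ≥ 38(p+1)^4 - (p+1)^3, since 2·(38p^4 - p^3) − (38(p+1)^4 - (p+1)^3) = 38p^4 - 153p^3 - 225p^2 - 149p - 37, which is nonnegative for all p ≥ 24.
Combining, 2^(p + 1) ≥ 38(p+1)^4 - (p+1)^3.
This completes the induction.
Hence the smallest such n_0 is 24.

n_0 = 24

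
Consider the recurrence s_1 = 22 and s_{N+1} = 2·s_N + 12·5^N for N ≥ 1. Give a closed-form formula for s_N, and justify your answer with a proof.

s_N = 2^N + 4·5^N

Computing the first terms: s_1 = 22, s_2 = 104, s_3 = 508. This suggests s_N = 2^N + 4·5^N.
When N = 1: the formula gives 22 = 22 = s_1.
Inductive step: assume the claim holds for N = j, so s_j = 2^j + 4·5^j.
Then s_{j+1} = 2·s_j + 12·5^j = 2·(2^j + 4·5^j) + 12·5^j = 2^(j + 1) + 4·5^(j + 1),
which is the claimed formula at N = j+1.
By the principle of mathematical induction, the result holds for all N ≥ 1.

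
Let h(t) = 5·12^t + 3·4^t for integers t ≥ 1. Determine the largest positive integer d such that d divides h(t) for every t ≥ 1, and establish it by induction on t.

Computing the first values: h(1) = 72 and h(2) = 768; gcd(72, 768) = 24, so d ≤ 24.
We prove 24 | 5·12^t + 3·4^t for all t ≥ 1 by induction on t.
Base step (t = 1): h(1) = 72 = 24·(3), so 24 | h(1).
Inductive step: assume the claim holds for t = p, i.e. 24 | h(p). Then
h(p+1) − 12·h(p) = (5·12^(p+1) + 3·4^(p+1)) − 12·(5·12^p + 3·4^p) = (3)·4^p·(4 − 12) = (-24)·4^p. Since 24 | h(p) by the inductive hypothesis, 24 | 12·h(p); and 24 | -24 since -24 = 24·-1. Therefore 24 | h(p+1).
This completes the induction.
Therefore the largest such d is 24.

d = 24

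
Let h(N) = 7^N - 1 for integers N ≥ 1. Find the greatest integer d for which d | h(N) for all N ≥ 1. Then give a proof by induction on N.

d = 6

Computing the first values: h(1) = 6 and h(2) = 48; gcd(6, 48) = 6, so d ≤ 6.
We prove 6 | 7^N - 1 for all N ≥ 1 by induction on N.
Base step (N = 1): h(1) = 6 = 6·(1), so 6 | h(1).
Inductive step: assume the claim holds for N = i, i.e. 6 | h(i). Then
7^{i+1} − 1^{i+1} = 7·7^i − 1·1^i = 7·(7^i − 1^i) + (6)·1^i. The first term is divisible by 6 by the inductive hypothesis, and the second term (6)·1^i is divisible by 6 since 6 | 6. Hence 6 | h(i+1).
This completes the induction.
Therefore the largest such d is 6.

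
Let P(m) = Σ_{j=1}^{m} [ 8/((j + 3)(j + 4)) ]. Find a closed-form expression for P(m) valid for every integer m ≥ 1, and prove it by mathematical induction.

P(m) = 2m/(m + 4)

We claim P(m) = 2m/(m + 4) for all m ≥ 1.
When m = 1: P(1) = 2/5, and the closed form gives 2/5. They agree.
Inductive step: suppose the statement holds for some j ≥ 1, so P(j) = 2j/(j + 4).
Then P(j+1) = P(j) + (8/((j + 4)(j + 5))) = (2j/(j + 4)) + (8/((j + 4)(j + 5))).
Simplifying, P(j+1) = 2(j + 1)/(j + 5) = 2(j+1)/((j+1) + 4),
which is the closed form with m = j+1.
By induction, the statement is established for all m ≥ 1.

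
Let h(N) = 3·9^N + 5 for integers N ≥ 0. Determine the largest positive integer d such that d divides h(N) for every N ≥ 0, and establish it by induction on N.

d = 8

Computing the first values: h(0) = 8 and h(1) = 32; gcd(8, 32) = 8, so d ≤ 8.
We prove 8 | 3·9^N + 5 for all N ≥ 0 by induction on N.
For the base case N = 0: h(0) = 8 = 8·(1), so 8 | h(0).
Inductive step: assume the claim holds for N = r, i.e. 8 | h(r). Then
h(r+1) = 3·9^(r+1) + 5 = 9·(3·9^r + 5) - 40 = 9·h(r) - 40. The first term is divisible by 8 by the inductive hypothesis, and -40 is divisible by 8. Hence 8 | h(r+1).
This completes the induction.
Therefore the largest such d is 8.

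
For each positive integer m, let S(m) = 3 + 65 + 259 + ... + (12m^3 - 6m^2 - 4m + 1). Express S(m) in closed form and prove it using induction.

We claim S(m) = m(3m^3 + 4m^2 - 2m - 2) for all m ≥ 1.
For the base case m = 1: S(1) = 3, and the closed form gives 3. They agree.
Suppose the result is true for m = k, so S(k) = k(3k^3 + 4k^2 - 2k - 2).
Then S(k+1) = S(k) + (12k^3 + 30k^2 + 20k + 3) = (k(3k^3 + 4k^2 - 2k - 2)) + (12k^3 + 30k^2 + 20k + 3).
Simplifying, S(k+1) = (k + 1)(3k^3 + 13k^2 + 15k + 3) = (k+1)(3(k+1)^3 + 4(k+1)^2 - 2(k+1) - 2),
which is the closed form with m = k+1.
By induction, the statement is established for all m ≥ 1.

S(m) = m(3m^3 + 4m^2 - 2m - 2)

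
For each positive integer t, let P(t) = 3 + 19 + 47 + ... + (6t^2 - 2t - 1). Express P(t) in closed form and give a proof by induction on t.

We claim P(t) = t(2t^2 + 2t - 1) for all t ≥ 1.
Base case (t = 1): P(1) = 3, and the closed form gives 3. They agree.
Suppose the result is true for t = m, so P(m) = m(2m^2 + 2m - 1).
Then P(m+1) = P(m) + (6m^2 + 10m + 3) = (m(2m^2 + 2m - 1)) + (6m^2 + 10m + 3).
Simplifying, P(m+1) = (m + 1)(2m^2 + 6m + 3) = (m+1)(2(m+1)^2 + 2(m+1) - 1),
which is the closed form with t = m+1.
By the principle of mathematical induction, the result holds for all t ≥ 1.

P(t) = t(2t^2 + 2t - 1)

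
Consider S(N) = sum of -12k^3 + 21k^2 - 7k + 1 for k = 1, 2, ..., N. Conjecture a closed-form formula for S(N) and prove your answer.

We claim S(N) = -N(3N^3 - N^2 - 4N - 1) for all N ≥ 1.
Base case (N = 1): S(1) = 3, and the closed form gives 3. They agree.
Suppose the result is true for N = k, so S(k) = k(-3k^3 + k^2 + 4k + 1).
Then S(k+1) = S(k) + (-12k^3 - 15k^2 - k + 3) = (k(-3k^3 + k^2 + 4k + 1)) + (-12k^3 - 15k^2 - k + 3).
Simplifying, S(k+1) = -(k + 1)(3k^3 + 8k^2 + 3k - 3) = -(k+1)(3(k+1)^3 - (k+1)^2 - 4(k+1) - 1),
which is the closed form with N = k+1.
Hence, by induction on N, the claim holds for every N ≥ 1.

S(N) = -N(3N^3 - N^2 - 4N - 1)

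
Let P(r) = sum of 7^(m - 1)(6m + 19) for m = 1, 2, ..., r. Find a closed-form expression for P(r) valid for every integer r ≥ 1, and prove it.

We claim P(r) = 7^r(r + 3) - 3 for all r ≥ 1.
For the base case r = 1: P(1) = 25, and the closed form gives 25. They agree.
Inductive step: assume the claim holds for r = m, so P(m) = 7^m(m + 3) - 3.
Then P(m+1) = P(m) + (7^m(6m + 25)) = (7^m(m + 3) - 3) + (7^m(6m + 25)).
Simplifying, P(m+1) = 7·7^m·m + 28·7^m - 3 = 7^(m+1)((m+1) + 3) - 3,
which is the closed form with r = m+1.
This completes the induction.

P(r) = 7^r(r + 3) - 3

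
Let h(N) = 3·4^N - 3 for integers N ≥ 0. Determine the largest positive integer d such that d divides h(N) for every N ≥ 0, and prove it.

Computing the first values: h(0) = 0 and h(1) = 9; gcd(0, 9) = 9, so d ≤ 9.
We prove 9 | 3·4^N - 3 for all N ≥ 0 by induction on N.
When N = 0: h(0) = 0 = 9·(0), so 9 | h(0).
Suppose the result is true for N = k, i.e. 9 | h(k). Then
h(k+1) = 3·4^(k+1) - 3 = 4·(3·4^k - 3) + 9 = 4·h(k) + 9. The first term is divisible by 9 by the inductive hypothesis, and 9 is divisible by 9. Hence 9 | h(k+1).
By the principle of mathematical induction, the result holds for all N ≥ 0.
Therefore the largest such d is 9.

d = 9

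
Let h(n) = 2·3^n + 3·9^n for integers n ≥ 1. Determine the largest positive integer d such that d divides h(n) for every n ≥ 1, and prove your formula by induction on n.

Computing the first values: h(1) = 33 and h(2) = 261; gcd(33, 261) = 3, so d ≤ 3.
We prove 3 | 2·3^n + 3·9^n for all n ≥ 1 by induction on n.
Base step (n = 1): h(1) = 33 = 3·(11), so 3 | h(1).
Inductive step: suppose the statement holds for some k ≥ 1, i.e. 3 | h(k). Then
h(k+1) − 9·h(k) = (2·3^(k+1) + 3·9^(k+1)) − 9·(2·3^k + 3·9^k) = (2)·3^k·(3 − 9) = (-12)·3^k. Since 3 | h(k) by the inductive hypothesis, 3 | 9·h(k); and 3 | -12 since -12 = 3·-4. Therefore 3 | h(k+1).
By the principle of mathematical induction, the result holds for all n ≥ 1.
Therefore the largest such d is 3.

d = 3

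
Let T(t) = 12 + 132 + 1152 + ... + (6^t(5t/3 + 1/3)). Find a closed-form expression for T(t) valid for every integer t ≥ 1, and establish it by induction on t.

T(t) = 2·6^t·t

We claim T(t) = 2·6^t·t for all t ≥ 1.
When t = 1: T(1) = 12, and the closed form gives 12. They agree.
For the inductive step, assume it holds for an arbitrary i ≥ 1, so T(i) = 2·6^i·i.
Then T(i+1) = T(i) + (6^i(10i + 12)) = (2·6^i·i) + (6^i(10i + 12)).
Simplifying, T(i+1) = 12·6^i(i + 1) = 2·6^(i+1)·(i+1),
which is the closed form with t = i+1.
Hence, by induction on t, the claim holds for every t ≥ 1.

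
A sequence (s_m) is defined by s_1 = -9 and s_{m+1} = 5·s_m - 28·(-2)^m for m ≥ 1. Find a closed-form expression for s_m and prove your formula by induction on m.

Computing the first terms: s_1 = -9, s_2 = 11, s_3 = -57. This suggests s_m = (-2)^(m + 2) - 5^(m - 1).
When m = 1: the formula gives -9 = -9 = s_1.
Suppose the result is true for m = p, so s_p = (-2)^(p + 2) - 5^(p - 1).
Then s_{p+1} = 5·s_p - 28·(-2)^p = 5·((-2)^(p + 2) - 5^(p - 1)) - 28·(-2)^p = (-2)^(p + 3) - 5^p = (-2)^((p+1) + 2) - 5^((p+1) - 1),
which is the claimed formula at m = p+1.
Hence, by induction on m, the claim holds for every m ≥ 1.

s_m = (-2)^(m + 2) - 5^(m - 1)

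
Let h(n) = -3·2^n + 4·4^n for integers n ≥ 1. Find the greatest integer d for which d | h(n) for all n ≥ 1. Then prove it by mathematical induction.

d = 2

Computing the first values: h(1) = 10 and h(2) = 52; gcd(10, 52) = 2, so d ≤ 2.
We prove 2 | -3·2^n + 4·4^n for all n ≥ 1 by induction on n.
When n = 1: h(1) = 10 = 2·(5), so 2 | h(1).
Inductive step: assume the claim holds for n = m, i.e. 2 | h(m). Then
h(m+1) − 4·h(m) = (-3·2^(m+1) + 4·4^(m+1)) − 4·(-3·2^m + 4·4^m) = (-3)·2^m·(2 − 4) = (6)·2^m. Since 2 | h(m) by the inductive hypothesis, 2 | 4·h(m); and 2 | 6 since 6 = 2·3. Therefore 2 | h(m+1).
This completes the induction.
Therefore the largest such d is 2.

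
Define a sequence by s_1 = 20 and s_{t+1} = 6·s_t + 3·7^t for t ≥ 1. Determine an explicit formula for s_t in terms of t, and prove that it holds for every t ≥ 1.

Computing the first terms: s_1 = 20, s_2 = 141, s_3 = 993. This suggests s_t = -6^(t - 1) + 3·7^t.
When t = 1: the formula gives 20 = 20 = s_1.
For the inductive step, assume it holds for an arbitrary k ≥ 1, so s_k = -6^(k - 1) + 3·7^k.
Then s_{k+1} = 6·s_k + 3·7^k = 6·(-6^(k - 1) + 3·7^k) + 3·7^k = -6^k + 3·7^(k + 1) = -6^((k+1) - 1) + 3·7^(k+1),
which is the claimed formula at t = k+1.
This completes the induction.

s_t = -6^(t - 1) + 3·7^t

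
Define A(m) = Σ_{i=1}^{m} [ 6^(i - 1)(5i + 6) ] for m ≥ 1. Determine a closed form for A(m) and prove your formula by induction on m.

A(m) = 6^m(m + 1) - 1

We claim A(m) = 6^m(m + 1) - 1 for all m ≥ 1.
Base case (m = 1): A(1) = 11, and the closed form gives 11. They agree.
Inductive step: suppose the statement holds for some i ≥ 1, so A(i) = 6^i(i + 1) - 1.
Then A(i+1) = A(i) + (6^i(5i + 11)) = (6^i(i + 1) - 1) + (6^i(5i + 11)).
Simplifying, A(i+1) = 6·6^i·i + 12·6^i - 1 = 6^(i+1)((i+1) + 1) - 1,
which is the closed form with m = i+1.
This completes the induction.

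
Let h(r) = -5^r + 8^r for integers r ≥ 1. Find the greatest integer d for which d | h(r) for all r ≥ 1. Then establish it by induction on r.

Computing the first values: h(1) = 3 and h(2) = 39; gcd(3, 39) = 3, so d ≤ 3.
We prove 3 | -5^r + 8^r for all r ≥ 1 by induction on r.
When r = 1: h(1) = 3 = 3·(1), so 3 | h(1).
For the inductive step, assume it holds for an arbitrary k ≥ 1, i.e. 3 | h(k). Then
8^{k+1} − 5^{k+1} = 8·8^k − 5·5^k = 8·(8^k − 5^k) + (3)·5^k. The first term is divisible by 3 by the inductive hypothesis, and the second term (3)·5^k is divisible by 3 since 3 | 3. Hence 3 | h(k+1).
By the principle of mathematical induction, the result holds for all r ≥ 1.
Therefore the largest such d is 3.

d = 3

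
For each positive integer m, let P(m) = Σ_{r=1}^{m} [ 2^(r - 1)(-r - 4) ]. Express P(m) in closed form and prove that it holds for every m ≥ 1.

We claim P(m) = -2^m(m + 3) + 3 for all m ≥ 1.
Base case (m = 1): P(1) = -5, and the closed form gives -5. They agree.
For the inductive step, assume it holds for an arbitrary r ≥ 1, so P(r) = -2^r(r + 3) + 3.
Then P(r+1) = P(r) + (2^r(-r - 5)) = (-2^r(r + 3) + 3) + (2^r(-r - 5)).
Simplifying, P(r+1) = -2^(r + 1)r - 2^(r + 3) + 3 = -2^(r+1)((r+1) + 3) + 3,
which is the closed form with m = r+1.
By induction, the statement is established for all m ≥ 1.

P(m) = -2^m(m + 3) + 3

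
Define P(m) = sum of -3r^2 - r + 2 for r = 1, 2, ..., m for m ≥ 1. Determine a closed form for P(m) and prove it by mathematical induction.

P(m) = -m(m^2 + 2m - 1)

We claim P(m) = -m(m^2 + 2m - 1) for all m ≥ 1.
For the base case m = 1: P(1) = -2, and the closed form gives -2. They agree.
For the inductive step, assume it holds for an arbitrary r ≥ 1, so P(r) = r(-r^2 - 2r + 1).
Then P(r+1) = P(r) + (-r - 3(r + 1)^2 + 1) = (r(-r^2 - 2r + 1)) + (-r - 3(r + 1)^2 + 1).
Simplifying, P(r+1) = -(r + 1)(r^2 + 4r + 2) = -(r+1)((r+1)^2 + 2(r+1) - 1),
which is the closed form with m = r+1.
Hence, by induction on m, the claim holds for every m ≥ 1.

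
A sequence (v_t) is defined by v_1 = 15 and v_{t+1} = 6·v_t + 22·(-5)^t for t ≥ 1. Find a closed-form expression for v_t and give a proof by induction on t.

Computing the first terms: v_1 = 15, v_2 = -20, v_3 = 430. This suggests v_t = -2(-5)^t + 5·6^(t - 1).
Base step (t = 1): the formula gives 15 = 15 = v_1.
Inductive step: suppose the statement holds for some r ≥ 1, so v_r = -2(-5)^r + 5·6^(r - 1).
Then v_{r+1} = 6·v_r + 22·(-5)^r = 6·(-2(-5)^r + 5·6^(r - 1)) + 22·(-5)^r = -2(-5)^(r + 1) + 5·6^r = -2(-5)^(r+1) + 5·6^((r+1) - 1),
which is the claimed formula at t = r+1.
By the principle of mathematical induction, the result holds for all t ≥ 1.

v_t = -2(-5)^t + 5·6^(t - 1)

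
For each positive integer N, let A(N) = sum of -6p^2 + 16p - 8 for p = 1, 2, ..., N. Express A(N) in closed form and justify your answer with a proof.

A(N) = -N(2N^2 - 5N + 1)

We claim A(N) = -N(2N^2 - 5N + 1) for all N ≥ 1.
For the base case N = 1: A(1) = 2, and the closed form gives 2. They agree.
Suppose the result is true for N = p, so A(p) = p(-2p^2 + 5p - 1).
Then A(p+1) = A(p) + (-6p^2 + 4p + 2) = (p(-2p^2 + 5p - 1)) + (-6p^2 + 4p + 2).
Simplifying, A(p+1) = -(p + 1)(2p^2 - p - 2) = -(p+1)(2(p+1)^2 - 5(p+1) + 1),
which is the closed form with N = p+1.
By the principle of mathematical induction, the result holds for all N ≥ 1.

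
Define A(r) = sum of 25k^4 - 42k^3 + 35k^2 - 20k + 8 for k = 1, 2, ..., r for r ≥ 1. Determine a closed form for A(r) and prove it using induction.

A(r) = r(5r^4 + 2r^3 - r^2 - 3r + 3)

We claim A(r) = r(5r^4 + 2r^3 - r^2 - 3r + 3) for all r ≥ 1.
For the base case r = 1: A(1) = 6, and the closed form gives 6. They agree.
Inductive step: suppose the statement holds for some k ≥ 1, so A(k) = k(5k^4 + 2k^3 - k^2 - 3k + 3).
Then A(k+1) = A(k) + (25k^4 + 58k^3 + 59k^2 + 24k + 6) = (k(5k^4 + 2k^3 - k^2 - 3k + 3)) + (25k^4 + 58k^3 + 59k^2 + 24k + 6).
Simplifying, A(k+1) = (k + 1)(5k^4 + 22k^3 + 35k^2 + 21k + 6) = (k+1)(5(k+1)^4 + 2(k+1)^3 - (k+1)^2 - 3(k+1) + 3),
which is the closed form with r = k+1.
By the principle of mathematical induction, the result holds for all r ≥ 1.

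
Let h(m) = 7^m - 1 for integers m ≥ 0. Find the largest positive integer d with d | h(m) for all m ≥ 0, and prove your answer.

Computing the first values: h(0) = 0 and h(1) = 6; gcd(0, 6) = 6, so d ≤ 6.
We prove 6 | 7^m - 1 for all m ≥ 0 by induction on m.
Base case (m = 0): h(0) = 0 = 6·(0), so 6 | h(0).
Inductive step: assume the claim holds for m = k, i.e. 6 | h(k). Then
h(k+1) = 7^(k+1) - 1 = 7·(7^k - 1) + 6 = 7·h(k) + 6. The first term is divisible by 6 by the inductive hypothesis, and 6 is divisible by 6. Hence 6 | h(k+1).
By the principle of mathematical induction, the result holds for all m ≥ 0.
Therefore the largest such d is 6.

d = 6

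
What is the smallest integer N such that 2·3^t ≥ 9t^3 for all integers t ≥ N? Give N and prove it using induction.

At t = 6: 1458 < 1944, so the inequality fails and N ≥ 7. We prove 2·3^t ≥ 9t^3 for all t ≥ 7.
Base step (t = 7): 2·3^t = 4374 and 9t^3 = 3087, so 4374 ≥ 3087.
Suppose the result is true for t = j, so 2·3^j ≥ 9j^3.
Then 2·3^(j + 1) = 3·(2·3^j) ≥ 3·(9j^3).
Also, for j ≥ 7 we have 3·(9j^3) ≥ 9(j+1)^3, since 3 ≥ (1 + 1/j)^3 for all j ≥ 7.
Combining, 2·3^(j + 1) ≥ 9(j+1)^3.
By induction, the statement is established for all t ≥ 7.
Hence the smallest such N is 7.

N = 7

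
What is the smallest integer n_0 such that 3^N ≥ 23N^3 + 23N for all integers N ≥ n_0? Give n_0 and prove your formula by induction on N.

At N = 8: 6561 < 11960, so the inequality fails and n_0 ≥ 9. We prove 3^N ≥ 23N^3 + 23N for all N ≥ 9.
Base step (N = 9): 3^N = 19683 and 23N^3 + 23N = 16974, so 19683 ≥ 16974.
Inductive step: suppose the statement holds for some k ≥ 9, so 3^k ≥ 23k^3 + 23k.
Then 3^(k + 1) = 3·(3^k) ≥ 3·(23k^3 + 23k).
Also, for k ≥ 9 we have 3·(23k^3 + 23k) ≥ 23(k+1)^3 + 23(k+1), since 3·(23k^3 + 23k) − (23(k+1)^3 + 23(k+1)) = 46k^3 - 69k^2 - 23k - 46, which is nonnegative for all k ≥ 9.
Combining, 3^(k + 1) ≥ 23(k+1)^3 + 23(k+1).
This completes the induction.
Hence the smallest such n_0 is 9.

n_0 = 9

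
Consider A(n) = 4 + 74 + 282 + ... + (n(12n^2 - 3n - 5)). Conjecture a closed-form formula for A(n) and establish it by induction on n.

A(n) = n(n + 1)(3n^2 + 2n - 3)

We claim A(n) = n(n + 1)(3n^2 + 2n - 3) for all n ≥ 1.
When n = 1: A(1) = 4, and the closed form gives 4. They agree.
Inductive step: suppose the statement holds for some p ≥ 1, so A(p) = p(3p^3 + 5p^2 - p - 3).
Then A(p+1) = A(p) + (12p^3 + 33p^2 + 25p + 4) = (p(3p^3 + 5p^2 - p - 3)) + (12p^3 + 33p^2 + 25p + 4).
Simplifying, A(p+1) = (p + 1)(p + 2)(3p^2 + 8p + 2) = (p+1)((p+1) + 1)(3(p+1)^2 + 2(p+1) - 3),
which is the closed form with n = p+1.
By the principle of mathematical induction, the result holds for all n ≥ 1.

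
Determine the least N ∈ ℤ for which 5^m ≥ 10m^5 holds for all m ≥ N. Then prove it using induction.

N = 8

At m = 7: 78125 < 168070, so the inequality fails and N ≥ 8. We prove 5^m ≥ 10m^5 for all m ≥ 8.
When m = 8: 5^m = 390625 and 10m^5 = 327680, so 390625 ≥ 327680.
Suppose the result is true for m = r, so 5^r ≥ 10r^5.
Then 5^(r + 1) = 5·(5^r) ≥ 5·(10r^5).
Also, for r ≥ 8 we have 5·(10r^5) ≥ 10(r+1)^5, since 5 ≥ (1 + 1/r)^5 for all r ≥ 8.
Combining, 5^(r + 1) ≥ 10(r+1)^5.
By induction, the statement is established for all m ≥ 8.
Hence the smallest such N is 8.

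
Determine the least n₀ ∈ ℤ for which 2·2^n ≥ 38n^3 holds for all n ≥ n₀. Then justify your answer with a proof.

n₀ = 17

At n = 16: 131072 < 155648, so the inequality fails and n₀ ≥ 17. We prove 2·2^n ≥ 38n^3 for all n ≥ 17.
When n = 17: 2·2^n = 262144 and 38n^3 = 186694, so 262144 ≥ 186694.
Inductive step: suppose the statement holds for some r ≥ 17, so 2·2^r ≥ 38r^3.
Then 2·2^(r + 1) = 2·(2·2^r) ≥ 2·(38r^3).
Also, for r ≥ 17 we have 2·(38r^3) ≥ 38(r+1)^3, since 2 ≥ (1 + 1/r)^3 for all r ≥ 17.
Combining, 2·2^(r + 1) ≥ 38(r+1)^3.
By induction, the statement is established for all n ≥ 17.
Hence the smallest such n₀ is 17.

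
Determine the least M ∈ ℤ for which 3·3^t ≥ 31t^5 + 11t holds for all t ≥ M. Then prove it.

At t = 14: 14348907 < 16672698, so the inequality fails and M ≥ 15. We prove 3·3^t ≥ 31t^5 + 11t for all t ≥ 15.
Base step (t = 15): 3·3^t = 43046721 and 31t^5 + 11t = 23540790, so 43046721 ≥ 23540790.
Inductive step: suppose the statement holds for some p ≥ 15, so 3·3^p ≥ 31p^5 + 11p.
Then 3·3^(p + 1) = 3·(3·3^p) ≥ 3·(31p^5 + 11p).
Also, for p ≥ 15 we have 3·(31p^5 + 11p) ≥ 31(p+1)^5 + 11(p+1), since 3·(31p^5 + 11p) − (31(p+1)^5 + 11(p+1)) = 62p^5 - 155p^4 - 310p^3 - 310p^2 - 133p - 42, which is nonnegative for all p ≥ 15.
Combining, 3·3^(p + 1) ≥ 31(p+1)^5 + 11(p+1).
This completes the induction.
Hence the smallest such M is 15.

M = 15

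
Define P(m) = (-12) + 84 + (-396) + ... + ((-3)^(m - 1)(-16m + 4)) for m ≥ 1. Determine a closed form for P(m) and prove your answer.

We claim P(m) = 4(-3)^m·m for all m ≥ 1.
Base step (m = 1): P(1) = -12, and the closed form gives -12. They agree.
Inductive step: assume the claim holds for m = p, so P(p) = 4(-3)^p·p.
Then P(p+1) = P(p) + ((-3)^p(-16p - 12)) = (4(-3)^p·p) + ((-3)^p(-16p - 12)).
Simplifying, P(p+1) = (-3)^(p + 1)(4p + 4) = 4(-3)^(p+1)·(p+1),
which is the closed form with m = p+1.
Hence, by induction on m, the claim holds for every m ≥ 1.

P(m) = 4(-3)^m·m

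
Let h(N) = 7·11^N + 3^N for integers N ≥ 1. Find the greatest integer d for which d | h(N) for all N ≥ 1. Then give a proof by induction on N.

Computing the first values: h(1) = 80 and h(2) = 856; gcd(80, 856) = 8, so d ≤ 8.
We prove 8 | 7·11^N + 3^N for all N ≥ 1 by induction on N.
When N = 1: h(1) = 80 = 8·(10), so 8 | h(1).
Inductive step: assume the claim holds for N = j, i.e. 8 | h(j). Then
h(j+1) − 11·h(j) = (7·11^(j+1) + 3^(j+1)) − 11·(7·11^j + 3^j) = (1)·3^j·(3 − 11) = (-8)·3^j. Since 8 | h(j) by the inductive hypothesis, 8 | 11·h(j); and 8 | -8 since -8 = 8·-1. Therefore 8 | h(j+1).
This completes the induction.
Therefore the largest such d is 8.

d = 8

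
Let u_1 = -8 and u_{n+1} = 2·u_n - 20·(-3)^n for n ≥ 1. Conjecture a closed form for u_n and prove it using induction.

u_n = 4(-3)^n + 2^(n + 1)

Computing the first terms: u_1 = -8, u_2 = 44, u_3 = -92. This suggests u_n = 4(-3)^n + 2^(n + 1).
For the base case n = 1: the formula gives -8 = -8 = u_1.
Inductive step: assume the claim holds for n = k, so u_k = 4(-3)^k + 2^(k + 1).
Then u_{k+1} = 2·u_k - 20·(-3)^k = 2·(4(-3)^k + 2^(k + 1)) - 20·(-3)^k = 4(-3)^(k + 1) + 2^(k + 2) = 4(-3)^(k+1) + 2^((k+1) + 1),
which is the claimed formula at n = k+1.
By the principle of mathematical induction, the result holds for all n ≥ 1.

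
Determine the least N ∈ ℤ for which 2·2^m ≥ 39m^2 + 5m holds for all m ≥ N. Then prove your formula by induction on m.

At m = 11: 4096 < 4774, so the inequality fails and N ≥ 12. We prove 2·2^m ≥ 39m^2 + 5m for all m ≥ 12.
For the base case m = 12: 2·2^m = 8192 and 39m^2 + 5m = 5676, so 8192 ≥ 5676.
Suppose the result is true for m = i, so 2·2^i ≥ 39i^2 + 5i.
Then 2·2^(i + 1) = 2·(2·2^i) ≥ 2·(39i^2 + 5i).
Also, for i ≥ 12 we have 2·(39i^2 + 5i) ≥ 39(i+1)^2 + 5(i+1), since 2·(39i^2 + 5i) − (39(i+1)^2 + 5(i+1)) = 39i^2 - 73i - 44, which is nonnegative for all i ≥ 12.
Combining, 2·2^(i + 1) ≥ 39(i+1)^2 + 5(i+1).
By induction, the statement is established for all m ≥ 12.
Hence the smallest such N is 12.

N = 12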